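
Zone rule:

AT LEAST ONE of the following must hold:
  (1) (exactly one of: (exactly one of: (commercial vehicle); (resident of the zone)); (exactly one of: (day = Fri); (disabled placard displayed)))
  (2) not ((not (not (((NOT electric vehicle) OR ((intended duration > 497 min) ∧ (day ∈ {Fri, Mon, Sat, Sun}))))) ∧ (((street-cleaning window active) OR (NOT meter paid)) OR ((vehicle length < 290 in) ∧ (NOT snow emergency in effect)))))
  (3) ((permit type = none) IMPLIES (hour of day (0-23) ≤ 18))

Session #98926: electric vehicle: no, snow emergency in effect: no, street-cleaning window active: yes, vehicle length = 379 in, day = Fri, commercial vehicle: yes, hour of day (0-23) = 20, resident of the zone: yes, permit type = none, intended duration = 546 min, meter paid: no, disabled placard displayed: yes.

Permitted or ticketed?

Atomic conditions:
  commercial vehicle: yes → true
  resident of the zone: yes → true
  day = Fri: Fri == Fri is true
  disabled placard displayed: yes → true
  NOT electric vehicle: no → true
  intended duration > 497 min: 546 > 497 is true
  day ∈ {Fri, Mon, Sat, Sun}: Fri is in the set → true
  street-cleaning window active: yes → true
  NOT meter paid: no → true
  vehicle length < 290 in: 379 < 290 is false
  NOT snow emergency in effect: no → true
  permit type = none: none == none is true
  hour of day (0-23) ≤ 18: 20 ≤ 18 is false
Combine:
[1.1] exactly-one(true, true) = false
[1.2] exactly-one(true, true) = false
[1] exactly-one(false, false) = false
[2.1.1.1.1.2] true AND true = true
[2.1.1.1.1] true OR true = true
[2.1.1.1] NOT true = false
[2.1.1] NOT false = true
[2.1.2.1] true OR true = true
[2.1.2.2] false AND true = false
[2.1.2] true OR false = true
[2.1] true AND true = true
[2] NOT true = false
[3] true → false = false
[root] false OR false OR false = false
Overall: false → ticketed

Ticketed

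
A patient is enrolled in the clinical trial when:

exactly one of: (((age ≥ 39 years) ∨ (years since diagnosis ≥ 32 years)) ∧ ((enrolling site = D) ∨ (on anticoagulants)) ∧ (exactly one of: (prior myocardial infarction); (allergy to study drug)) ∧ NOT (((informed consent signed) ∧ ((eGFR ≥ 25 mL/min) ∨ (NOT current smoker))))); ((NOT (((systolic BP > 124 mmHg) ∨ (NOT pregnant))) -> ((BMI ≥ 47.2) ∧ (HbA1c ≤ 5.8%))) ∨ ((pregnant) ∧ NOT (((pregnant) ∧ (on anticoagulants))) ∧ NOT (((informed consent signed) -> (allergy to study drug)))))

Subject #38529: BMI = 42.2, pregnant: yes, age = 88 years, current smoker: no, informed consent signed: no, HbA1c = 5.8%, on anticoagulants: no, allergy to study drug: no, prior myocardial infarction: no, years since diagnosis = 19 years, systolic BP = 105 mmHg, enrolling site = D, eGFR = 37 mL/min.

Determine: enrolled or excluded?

Excluded

Atomic conditions:
  age ≥ 39 years: 88 ≥ 39 is true
  years since diagnosis ≥ 32 years: 19 ≥ 32 is false
  enrolling site = D: D == D is true
  on anticoagulants: no → false
  prior myocardial infarction: no → false
  allergy to study drug: no → false
  informed consent signed: no → false
  eGFR ≥ 25 mL/min: 37 ≥ 25 is true
  NOT current smoker: no → true
  systolic BP > 124 mmHg: 105 > 124 is false
  NOT pregnant: yes → false
  BMI ≥ 47.2: 42.2 ≥ 47.2 is false
  HbA1c ≤ 5.8%: 5.8 ≤ 5.8 is true
  pregnant: yes → true
Combine:
[1.1] true OR false = true
[1.2] true OR false = true
[1.3] exactly-one(false, false) = false
[1.4.1.2] true OR true = true
[1.4.1] false AND true = false
[1.4] NOT false = true
[1] true AND true AND false AND true = false
[2.1.1.1] false OR false = false
[2.1.1] NOT false = true
[2.1.2] false AND true = false
[2.1] true → false = false
[2.2.2.1] true AND false = false
[2.2.2] NOT false = true
[2.2.3.1] false → false (antecedent false ⇒ implication holds) = true
[2.2.3] NOT true = false
[2.2] true AND true AND false = false
[2] false OR false = false
[root] exactly-one(false, false) = false
Overall: false → excluded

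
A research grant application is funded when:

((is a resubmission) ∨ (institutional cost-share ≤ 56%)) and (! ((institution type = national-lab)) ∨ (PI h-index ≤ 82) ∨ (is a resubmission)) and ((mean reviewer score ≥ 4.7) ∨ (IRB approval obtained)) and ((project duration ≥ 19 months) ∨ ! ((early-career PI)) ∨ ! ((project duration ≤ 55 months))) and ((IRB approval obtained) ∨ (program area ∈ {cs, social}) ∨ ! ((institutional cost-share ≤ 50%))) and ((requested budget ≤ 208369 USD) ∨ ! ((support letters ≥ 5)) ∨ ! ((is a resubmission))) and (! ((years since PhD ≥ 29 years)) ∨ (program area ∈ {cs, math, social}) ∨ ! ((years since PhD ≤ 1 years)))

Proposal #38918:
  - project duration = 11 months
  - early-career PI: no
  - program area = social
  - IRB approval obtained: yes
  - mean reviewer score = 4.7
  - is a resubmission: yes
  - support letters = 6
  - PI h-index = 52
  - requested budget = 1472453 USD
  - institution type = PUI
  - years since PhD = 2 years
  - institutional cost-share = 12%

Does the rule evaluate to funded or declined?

Atomic conditions:
  is a resubmission: yes → true
  institutional cost-share ≤ 56%: 12 ≤ 56 is true
  institution type = national-lab: PUI == national-lab is false
  PI h-index ≤ 82: 52 ≤ 82 is true
  mean reviewer score ≥ 4.7: 4.7 ≥ 4.7 is true
  IRB approval obtained: yes → true
  project duration ≥ 19 months: 11 ≥ 19 is false
  early-career PI: no → false
  project duration ≤ 55 months: 11 ≤ 55 is true
  program area ∈ {cs, social}: social is in the set → true
  institutional cost-share ≤ 50%: 12 ≤ 50 is true
  requested budget ≤ 208369 USD: 1472453 ≤ 208369 is false
  support letters ≥ 5: 6 ≥ 5 is true
  years since PhD ≥ 29 years: 2 ≥ 29 is false
  program area ∈ {cs, math, social}: social is in the set → true
  years since PhD ≤ 1 years: 2 ≤ 1 is false
Combine:
[1] true OR true = true
[2.1] NOT false = true
[2] true OR true OR true = true
[3] true OR true = true
[4.2] NOT false = true
[4.3] NOT true = false
[4] false OR true OR false = true
[5.3] NOT true = false
[5] true OR true OR false = true
[6.2] NOT true = false
[6.3] NOT true = false
[6] false OR false OR false = false
[7.1] NOT false = true
[7.3] NOT false = true
[7] true OR true OR true = true
[root] true AND true AND true AND true AND true AND false AND true = false
Overall: false → declined

Declined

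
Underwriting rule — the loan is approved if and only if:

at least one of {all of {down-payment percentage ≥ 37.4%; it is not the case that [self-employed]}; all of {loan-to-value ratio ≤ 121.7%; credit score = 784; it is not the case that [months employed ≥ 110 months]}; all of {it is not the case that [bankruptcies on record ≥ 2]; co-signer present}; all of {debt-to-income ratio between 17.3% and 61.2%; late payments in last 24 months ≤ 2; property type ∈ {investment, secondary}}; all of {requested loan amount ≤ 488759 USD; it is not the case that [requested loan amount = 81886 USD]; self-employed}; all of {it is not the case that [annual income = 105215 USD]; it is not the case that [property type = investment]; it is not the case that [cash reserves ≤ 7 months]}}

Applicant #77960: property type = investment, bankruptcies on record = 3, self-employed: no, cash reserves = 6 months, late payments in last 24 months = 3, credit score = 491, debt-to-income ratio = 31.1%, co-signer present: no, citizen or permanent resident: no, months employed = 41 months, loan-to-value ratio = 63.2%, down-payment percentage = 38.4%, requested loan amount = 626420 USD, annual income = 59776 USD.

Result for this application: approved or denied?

Atomic conditions:
  down-payment percentage ≥ 37.4%: 38.4 ≥ 37.4 is true
  self-employed: no → false
  loan-to-value ratio ≤ 121.7%: 63.2 ≤ 121.7 is true
  credit score = 784: 491 == 784 is false
  months employed ≥ 110 months: 41 ≥ 110 is false
  bankruptcies on record ≥ 2: 3 ≥ 2 is true
  co-signer present: no → false
  debt-to-income ratio between 17.3% and 61.2%: 31.1 in [17.3, 61.2] is true
  late payments in last 24 months ≤ 2: 3 ≤ 2 is false
  property type ∈ {investment, secondary}: investment is in the set → true
  requested loan amount ≤ 488759 USD: 626420 ≤ 488759 is false
  requested loan amount = 81886 USD: 626420 == 81886 is false
  annual income = 105215 USD: 59776 == 105215 is false
  property type = investment: investment == investment is true
  cash reserves ≤ 7 months: 6 ≤ 7 is true
Combine:
[1.2] NOT false = true
[1] true AND true = true
[2.3] NOT false = true
[2] true AND false AND true = false
[3.1] NOT true = false
[3] false AND false = false
[4] true AND false AND true = false
[5.2] NOT false = true
[5] false AND true AND false = false
[6.1] NOT false = true
[6.2] NOT true = false
[6.3] NOT true = false
[6] true AND false AND false = false
[root] true OR false OR false OR false OR false OR false = true
Overall: true → approved

Approved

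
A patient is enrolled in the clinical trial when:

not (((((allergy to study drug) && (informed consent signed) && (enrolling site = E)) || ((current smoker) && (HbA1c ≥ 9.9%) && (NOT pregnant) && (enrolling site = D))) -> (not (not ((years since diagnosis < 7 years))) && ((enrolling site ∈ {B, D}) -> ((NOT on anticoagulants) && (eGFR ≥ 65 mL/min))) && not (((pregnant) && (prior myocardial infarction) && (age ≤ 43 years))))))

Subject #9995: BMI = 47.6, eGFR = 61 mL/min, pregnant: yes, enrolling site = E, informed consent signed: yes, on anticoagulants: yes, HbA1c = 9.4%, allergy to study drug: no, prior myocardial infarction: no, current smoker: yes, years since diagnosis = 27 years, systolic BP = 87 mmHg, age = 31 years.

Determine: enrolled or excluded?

Atomic conditions:
  allergy to study drug: no → false
  informed consent signed: yes → true
  enrolling site = E: E == E is true
  current smoker: yes → true
  HbA1c ≥ 9.9%: 9.4 ≥ 9.9 is false
  NOT pregnant: yes → false
  enrolling site = D: E == D is false
  years since diagnosis < 7 years: 27 < 7 is false
  enrolling site ∈ {B, D}: E is not in the set → false
  NOT on anticoagulants: yes → false
  eGFR ≥ 65 mL/min: 61 ≥ 65 is false
  pregnant: yes → true
  prior myocardial infarction: no → false
  age ≤ 43 years: 31 ≤ 43 is true
Combine:
[1.1.1] false AND true AND true = false
[1.1.2] true AND false AND false AND false = false
[1.1] false OR false = false
[1.2.1.1] NOT false = true
[1.2.1] NOT true = false
[1.2.2.2] false AND false = false
[1.2.2] false → false (antecedent false ⇒ implication holds) = true
[1.2.3.1] true AND false AND true = false
[1.2.3] NOT false = true
[1.2] false AND true AND true = false
[1] false → false (antecedent false ⇒ implication holds) = true
[root] NOT true = false
Overall: false → excluded

Excluded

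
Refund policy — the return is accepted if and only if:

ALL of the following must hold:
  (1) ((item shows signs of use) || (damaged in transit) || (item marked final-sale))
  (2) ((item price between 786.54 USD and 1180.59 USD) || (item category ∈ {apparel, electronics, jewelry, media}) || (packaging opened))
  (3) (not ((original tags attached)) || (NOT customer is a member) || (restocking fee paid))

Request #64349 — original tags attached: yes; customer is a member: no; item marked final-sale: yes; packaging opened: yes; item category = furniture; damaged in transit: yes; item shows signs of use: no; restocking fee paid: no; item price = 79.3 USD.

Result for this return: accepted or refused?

Accepted

Atomic conditions:
  item shows signs of use: no → false
  damaged in transit: yes → true
  item marked final-sale: yes → true
  item price between 786.54 USD and 1180.59 USD: 79.3 in [786.54, 1180.59] is false
  item category ∈ {apparel, electronics, jewelry, media}: furniture is not in the set → false
  packaging opened: yes → true
  original tags attached: yes → true
  NOT customer is a member: no → true
  restocking fee paid: no → false
Combine:
[1] false OR true OR true = true
[2] false OR false OR true = true
[3.1] NOT true = false
[3] false OR true OR false = true
[root] true AND true AND true = true
Overall: true → accepted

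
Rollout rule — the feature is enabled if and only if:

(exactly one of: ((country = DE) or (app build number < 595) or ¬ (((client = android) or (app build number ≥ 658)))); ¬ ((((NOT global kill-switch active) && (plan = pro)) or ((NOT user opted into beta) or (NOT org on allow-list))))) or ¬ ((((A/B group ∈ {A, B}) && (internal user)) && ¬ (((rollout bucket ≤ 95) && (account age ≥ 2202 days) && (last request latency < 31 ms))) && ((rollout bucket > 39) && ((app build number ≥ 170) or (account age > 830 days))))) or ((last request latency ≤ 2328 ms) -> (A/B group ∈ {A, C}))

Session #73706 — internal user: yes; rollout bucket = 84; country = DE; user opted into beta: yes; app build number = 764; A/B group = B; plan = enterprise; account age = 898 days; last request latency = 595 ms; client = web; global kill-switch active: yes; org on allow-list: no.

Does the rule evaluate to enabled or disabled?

Atomic conditions:
  country = DE: DE == DE is true
  app build number < 595: 764 < 595 is false
  client = android: web == android is false
  app build number ≥ 658: 764 ≥ 658 is true
  NOT global kill-switch active: yes → false
  plan = pro: enterprise == pro is false
  NOT user opted into beta: yes → false
  NOT org on allow-list: no → true
  A/B group ∈ {A, B}: B is in the set → true
  internal user: yes → true
  rollout bucket ≤ 95: 84 ≤ 95 is true
  account age ≥ 2202 days: 898 ≥ 2202 is false
  last request latency < 31 ms: 595 < 31 is false
  rollout bucket > 39: 84 > 39 is true
  app build number ≥ 170: 764 ≥ 170 is true
  account age > 830 days: 898 > 830 is true
  last request latency ≤ 2328 ms: 595 ≤ 2328 is true
  A/B group ∈ {A, C}: B is not in the set → false
Combine:
[1.1.3.1] false OR true = true
[1.1.3] NOT true = false
[1.1] true OR false OR false = true
[1.2.1.1] false AND false = false
[1.2.1.2] false OR true = true
[1.2.1] false OR true = true
[1.2] NOT true = false
[1] exactly-one(true, false) = true
[2.1.1] true AND true = true
[2.1.2.1] true AND false AND false = false
[2.1.2] NOT false = true
[2.1.3.2] true OR true = true
[2.1.3] true AND true = true
[2.1] true AND true AND true = true
[2] NOT true = false
[3] true → false = false
[root] true OR false OR false = true
Overall: true → enabled

Enabled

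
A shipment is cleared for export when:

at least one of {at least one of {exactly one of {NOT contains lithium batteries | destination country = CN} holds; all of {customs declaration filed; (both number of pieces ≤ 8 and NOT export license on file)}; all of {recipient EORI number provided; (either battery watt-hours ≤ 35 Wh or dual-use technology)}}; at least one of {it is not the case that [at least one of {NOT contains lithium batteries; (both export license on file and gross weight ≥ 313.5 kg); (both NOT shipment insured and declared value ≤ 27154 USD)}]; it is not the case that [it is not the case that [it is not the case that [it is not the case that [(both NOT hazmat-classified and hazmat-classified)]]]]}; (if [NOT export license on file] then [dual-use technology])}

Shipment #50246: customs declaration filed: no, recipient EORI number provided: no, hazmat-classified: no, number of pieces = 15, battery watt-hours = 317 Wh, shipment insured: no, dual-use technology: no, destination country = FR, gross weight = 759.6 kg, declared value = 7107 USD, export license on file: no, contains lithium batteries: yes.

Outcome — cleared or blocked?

Blocked

Atomic conditions:
  NOT contains lithium batteries: yes → false
  destination country = CN: FR == CN is false
  customs declaration filed: no → false
  number of pieces ≤ 8: 15 ≤ 8 is false
  NOT export license on file: no → true
  recipient EORI number provided: no → false
  battery watt-hours ≤ 35 Wh: 317 ≤ 35 is false
  dual-use technology: no → false
  export license on file: no → false
  gross weight ≥ 313.5 kg: 759.6 ≥ 313.5 is true
  NOT shipment insured: no → true
  declared value ≤ 27154 USD: 7107 ≤ 27154 is true
  NOT hazmat-classified: no → true
  hazmat-classified: no → false
Combine:
[1.1] exactly-one(false, false) = false
[1.2.2] false AND true = false
[1.2] false AND false = false
[1.3.2] false OR false = false
[1.3] false AND false = false
[1] false OR false OR false = false
[2.1.1.2] false AND true = false
[2.1.1.3] true AND true = true
[2.1.1] false OR false OR true = true
[2.1] NOT true = false
[2.2.1.1.1.1] true AND false = false
[2.2.1.1.1] NOT false = true
[2.2.1.1] NOT true = false
[2.2.1] NOT false = true
[2.2] NOT true = false
[2] false OR false = false
[3] true → false = false
[root] false OR false OR false = false
Overall: false → blocked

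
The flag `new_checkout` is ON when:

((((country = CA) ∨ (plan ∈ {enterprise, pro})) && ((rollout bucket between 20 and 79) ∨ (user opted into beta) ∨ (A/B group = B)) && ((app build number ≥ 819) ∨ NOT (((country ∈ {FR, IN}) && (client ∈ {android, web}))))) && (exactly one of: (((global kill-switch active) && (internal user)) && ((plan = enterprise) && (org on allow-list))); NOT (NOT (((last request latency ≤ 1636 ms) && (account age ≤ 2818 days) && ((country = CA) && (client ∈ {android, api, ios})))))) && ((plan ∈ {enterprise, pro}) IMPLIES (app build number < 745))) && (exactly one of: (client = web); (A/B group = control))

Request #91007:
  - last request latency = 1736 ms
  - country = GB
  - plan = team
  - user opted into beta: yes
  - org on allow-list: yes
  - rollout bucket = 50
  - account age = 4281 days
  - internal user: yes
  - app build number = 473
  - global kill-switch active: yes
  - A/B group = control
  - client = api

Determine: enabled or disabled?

Atomic conditions:
  country = CA: GB == CA is false
  plan ∈ {enterprise, pro}: team is not in the set → false
  rollout bucket between 20 and 79: 50 in [20, 79] is true
  user opted into beta: yes → true
  A/B group = B: control == B is false
  app build number ≥ 819: 473 ≥ 819 is false
  country ∈ {FR, IN}: GB is not in the set → false
  client ∈ {android, web}: api is not in the set → false
  global kill-switch active: yes → true
  internal user: yes → true
  plan = enterprise: team == enterprise is false
  org on allow-list: yes → true
  last request latency ≤ 1636 ms: 1736 ≤ 1636 is false
  account age ≤ 2818 days: 4281 ≤ 2818 is false
  client ∈ {android, api, ios}: api is in the set → true
  app build number < 745: 473 < 745 is true
  client = web: api == web is false
  A/B group = control: control == control is true
Combine:
[1.1.1] false OR false = false
[1.1.2] true OR true OR false = true
[1.1.3.2.1] false AND false = false
[1.1.3.2] NOT false = true
[1.1.3] false OR true = true
[1.1] false AND true AND true = false
[1.2.1.1] true AND true = true
[1.2.1.2] false AND true = false
[1.2.1] true AND false = false
[1.2.2.1.1.3] false AND true = false
[1.2.2.1.1] false AND false AND false = false
[1.2.2.1] NOT false = true
[1.2.2] NOT true = false
[1.2] exactly-one(false, false) = false
[1.3] false → true (antecedent false ⇒ implication holds) = true
[1] false AND false AND true = false
[2] exactly-one(false, true) = true
[root] false AND true = false
Overall: false → disabled

Disabled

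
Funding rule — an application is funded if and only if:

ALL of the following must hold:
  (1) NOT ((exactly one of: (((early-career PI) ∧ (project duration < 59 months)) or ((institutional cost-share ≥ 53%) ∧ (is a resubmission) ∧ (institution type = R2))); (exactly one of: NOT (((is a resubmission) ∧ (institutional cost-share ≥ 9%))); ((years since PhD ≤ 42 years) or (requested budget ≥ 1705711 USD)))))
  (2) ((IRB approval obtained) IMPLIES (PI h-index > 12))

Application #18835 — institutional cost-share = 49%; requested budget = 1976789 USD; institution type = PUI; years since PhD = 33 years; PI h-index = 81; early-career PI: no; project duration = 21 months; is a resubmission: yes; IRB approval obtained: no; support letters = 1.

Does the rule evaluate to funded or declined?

Atomic conditions:
  early-career PI: no → false
  project duration < 59 months: 21 < 59 is true
  institutional cost-share ≥ 53%: 49 ≥ 53 is false
  is a resubmission: yes → true
  institution type = R2: PUI == R2 is false
  institutional cost-share ≥ 9%: 49 ≥ 9 is true
  years since PhD ≤ 42 years: 33 ≤ 42 is true
  requested budget ≥ 1705711 USD: 1976789 ≥ 1705711 is true
  IRB approval obtained: no → false
  PI h-index > 12: 81 > 12 is true
Combine:
[1.1.1.1] false AND true = false
[1.1.1.2] false AND true AND false = false
[1.1.1] false OR false = false
[1.1.2.1.1] true AND true = true
[1.1.2.1] NOT true = false
[1.1.2.2] true OR true = true
[1.1.2] exactly-one(false, true) = true
[1.1] exactly-one(false, true) = true
[1] NOT true = false
[2] false → true (antecedent false ⇒ implication holds) = true
[root] false AND true = false
Overall: false → declined

Declined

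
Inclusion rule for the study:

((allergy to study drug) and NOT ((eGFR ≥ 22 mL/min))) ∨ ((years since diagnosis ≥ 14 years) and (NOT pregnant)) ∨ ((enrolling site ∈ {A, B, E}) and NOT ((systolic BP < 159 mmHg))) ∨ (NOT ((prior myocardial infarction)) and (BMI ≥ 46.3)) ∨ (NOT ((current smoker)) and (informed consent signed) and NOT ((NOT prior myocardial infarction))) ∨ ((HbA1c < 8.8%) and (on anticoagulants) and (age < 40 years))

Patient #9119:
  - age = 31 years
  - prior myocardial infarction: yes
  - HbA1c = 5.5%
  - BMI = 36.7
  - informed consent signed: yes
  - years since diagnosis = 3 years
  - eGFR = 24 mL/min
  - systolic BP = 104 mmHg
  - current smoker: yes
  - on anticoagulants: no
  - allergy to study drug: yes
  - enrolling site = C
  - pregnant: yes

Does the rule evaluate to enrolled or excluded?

Excluded

Atomic conditions:
  allergy to study drug: yes → true
  eGFR ≥ 22 mL/min: 24 ≥ 22 is true
  years since diagnosis ≥ 14 years: 3 ≥ 14 is false
  NOT pregnant: yes → false
  enrolling site ∈ {A, B, E}: C is not in the set → false
  systolic BP < 159 mmHg: 104 < 159 is true
  prior myocardial infarction: yes → true
  BMI ≥ 46.3: 36.7 ≥ 46.3 is false
  current smoker: yes → true
  informed consent signed: yes → true
  NOT prior myocardial infarction: yes → false
  HbA1c < 8.8%: 5.5 < 8.8 is true
  on anticoagulants: no → false
  age < 40 years: 31 < 40 is true
Combine:
[1.2] NOT true = false
[1] true AND false = false
[2] false AND false = false
[3.2] NOT true = false
[3] false AND false = false
[4.1] NOT true = false
[4] false AND false = false
[5.1] NOT true = false
[5.3] NOT false = true
[5] false AND true AND true = false
[6] true AND false AND true = false
[root] false OR false OR false OR false OR false OR false = false
Overall: false → excluded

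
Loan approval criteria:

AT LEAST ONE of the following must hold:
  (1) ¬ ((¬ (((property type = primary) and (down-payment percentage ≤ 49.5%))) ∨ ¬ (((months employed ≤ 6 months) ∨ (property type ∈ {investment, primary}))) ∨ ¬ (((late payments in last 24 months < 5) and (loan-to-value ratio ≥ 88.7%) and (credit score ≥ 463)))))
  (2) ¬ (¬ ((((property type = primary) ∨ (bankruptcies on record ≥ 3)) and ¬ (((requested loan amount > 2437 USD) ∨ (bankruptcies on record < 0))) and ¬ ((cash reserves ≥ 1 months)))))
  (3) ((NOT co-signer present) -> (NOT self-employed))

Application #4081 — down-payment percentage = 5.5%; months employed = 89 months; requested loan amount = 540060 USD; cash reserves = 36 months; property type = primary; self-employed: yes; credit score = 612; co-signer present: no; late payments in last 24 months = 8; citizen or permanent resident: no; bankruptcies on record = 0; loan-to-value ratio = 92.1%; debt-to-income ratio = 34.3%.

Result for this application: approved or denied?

Denied

Atomic conditions:
  property type = primary: primary == primary is true
  down-payment percentage ≤ 49.5%: 5.5 ≤ 49.5 is true
  months employed ≤ 6 months: 89 ≤ 6 is false
  property type ∈ {investment, primary}: primary is in the set → true
  late payments in last 24 months < 5: 8 < 5 is false
  loan-to-value ratio ≥ 88.7%: 92.1 ≥ 88.7 is true
  credit score ≥ 463: 612 ≥ 463 is true
  bankruptcies on record ≥ 3: 0 ≥ 3 is false
  requested loan amount > 2437 USD: 540060 > 2437 is true
  bankruptcies on record < 0: 0 < 0 is false
  cash reserves ≥ 1 months: 36 ≥ 1 is true
  NOT co-signer present: no → true
  NOT self-employed: yes → false
Combine:
[1.1.1.1] true AND true = true
[1.1.1] NOT true = false
[1.1.2.1] false OR true = true
[1.1.2] NOT true = false
[1.1.3.1] false AND true AND true = false
[1.1.3] NOT false = true
[1.1] false OR false OR true = true
[1] NOT true = false
[2.1.1.1] true OR false = true
[2.1.1.2.1] true OR false = true
[2.1.1.2] NOT true = false
[2.1.1.3] NOT true = false
[2.1.1] true AND false AND false = false
[2.1] NOT false = true
[2] NOT true = false
[3] true → false = false
[root] false OR false OR false = false
Overall: false → denied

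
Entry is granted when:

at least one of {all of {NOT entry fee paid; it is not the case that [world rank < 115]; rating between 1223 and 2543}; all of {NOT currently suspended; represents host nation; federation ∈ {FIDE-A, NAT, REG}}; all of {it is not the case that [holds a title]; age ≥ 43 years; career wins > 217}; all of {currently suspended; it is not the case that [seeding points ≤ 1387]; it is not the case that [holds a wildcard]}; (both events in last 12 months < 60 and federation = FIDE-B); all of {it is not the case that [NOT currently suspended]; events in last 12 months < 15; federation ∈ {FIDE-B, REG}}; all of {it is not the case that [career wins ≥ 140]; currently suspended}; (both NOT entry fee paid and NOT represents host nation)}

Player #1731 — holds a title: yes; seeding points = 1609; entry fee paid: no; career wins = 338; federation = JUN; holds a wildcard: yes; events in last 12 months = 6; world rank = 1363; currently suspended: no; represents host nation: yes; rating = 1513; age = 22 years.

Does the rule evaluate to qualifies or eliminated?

Qualifies

Atomic conditions:
  NOT entry fee paid: no → true
  world rank < 115: 1363 < 115 is false
  rating between 1223 and 2543: 1513 in [1223, 2543] is true
  NOT currently suspended: no → true
  represents host nation: yes → true
  federation ∈ {FIDE-A, NAT, REG}: JUN is not in the set → false
  holds a title: yes → true
  age ≥ 43 years: 22 ≥ 43 is false
  career wins > 217: 338 > 217 is true
  currently suspended: no → false
  seeding points ≤ 1387: 1609 ≤ 1387 is false
  holds a wildcard: yes → true
  events in last 12 months < 60: 6 < 60 is true
  federation = FIDE-B: JUN == FIDE-B is false
  events in last 12 months < 15: 6 < 15 is true
  federation ∈ {FIDE-B, REG}: JUN is not in the set → false
  career wins ≥ 140: 338 ≥ 140 is true
  NOT represents host nation: yes → false
Combine:
[1.2] NOT false = true
[1] true AND true AND true = true
[2] true AND true AND false = false
[3.1] NOT true = false
[3] false AND false AND true = false
[4.2] NOT false = true
[4.3] NOT true = false
[4] false AND true AND false = false
[5] true AND false = false
[6.1] NOT true = false
[6] false AND true AND false = false
[7.1] NOT true = false
[7] false AND false = false
[8] true AND false = false
[root] true OR false OR false OR false OR false OR false OR false OR false = true
Overall: true → qualifies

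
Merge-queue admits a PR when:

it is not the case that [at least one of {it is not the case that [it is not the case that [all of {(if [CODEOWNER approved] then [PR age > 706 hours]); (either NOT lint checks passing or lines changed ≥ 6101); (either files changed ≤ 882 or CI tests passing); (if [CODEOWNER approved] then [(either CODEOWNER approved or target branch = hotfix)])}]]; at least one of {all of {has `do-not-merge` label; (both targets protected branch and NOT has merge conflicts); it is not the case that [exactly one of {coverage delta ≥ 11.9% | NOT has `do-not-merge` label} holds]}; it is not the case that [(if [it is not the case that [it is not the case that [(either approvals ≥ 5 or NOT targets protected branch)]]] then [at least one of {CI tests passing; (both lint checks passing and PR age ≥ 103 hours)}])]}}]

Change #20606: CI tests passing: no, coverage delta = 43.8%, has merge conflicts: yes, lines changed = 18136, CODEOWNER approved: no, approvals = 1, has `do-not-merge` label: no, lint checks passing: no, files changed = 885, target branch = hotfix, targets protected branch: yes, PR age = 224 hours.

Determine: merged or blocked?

Merged

Atomic conditions:
  CODEOWNER approved: no → false
  PR age > 706 hours: 224 > 706 is false
  NOT lint checks passing: no → true
  lines changed ≥ 6101: 18136 ≥ 6101 is true
  files changed ≤ 882: 885 ≤ 882 is false
  CI tests passing: no → false
  target branch = hotfix: hotfix == hotfix is true
  has `do-not-merge` label: no → false
  targets protected branch: yes → true
  NOT has merge conflicts: yes → false
  coverage delta ≥ 11.9%: 43.8 ≥ 11.9 is true
  NOT has `do-not-merge` label: no → true
  approvals ≥ 5: 1 ≥ 5 is false
  NOT targets protected branch: yes → false
  lint checks passing: no → false
  PR age ≥ 103 hours: 224 ≥ 103 is true
Combine:
[1.1.1.1.1] false → false (antecedent false ⇒ implication holds) = true
[1.1.1.1.2] true OR true = true
[1.1.1.1.3] false OR false = false
[1.1.1.1.4.2] false OR true = true
[1.1.1.1.4] false → true (antecedent false ⇒ implication holds) = true
[1.1.1.1] true AND true AND false AND true = false
[1.1.1] NOT false = true
[1.1] NOT true = false
[1.2.1.2] true AND false = false
[1.2.1.3.1] exactly-one(true, true) = false
[1.2.1.3] NOT false = true
[1.2.1] false AND false AND true = false
[1.2.2.1.1.1.1] false OR false = false
[1.2.2.1.1.1] NOT false = true
[1.2.2.1.1] NOT true = false
[1.2.2.1.2.2] false AND true = false
[1.2.2.1.2] false OR false = false
[1.2.2.1] false → false (antecedent false ⇒ implication holds) = true
[1.2.2] NOT true = false
[1.2] false OR false = false
[1] false OR false = false
[root] NOT false = true
Overall: true → merged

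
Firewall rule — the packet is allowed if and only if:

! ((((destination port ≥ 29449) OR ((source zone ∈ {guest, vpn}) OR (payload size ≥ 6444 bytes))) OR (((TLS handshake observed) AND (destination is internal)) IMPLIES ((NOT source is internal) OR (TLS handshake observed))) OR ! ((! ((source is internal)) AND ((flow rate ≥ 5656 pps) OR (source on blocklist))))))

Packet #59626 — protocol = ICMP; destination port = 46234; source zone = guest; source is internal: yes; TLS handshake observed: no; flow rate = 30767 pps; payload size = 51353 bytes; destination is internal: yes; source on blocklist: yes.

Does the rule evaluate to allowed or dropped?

Dropped

Atomic conditions:
  destination port ≥ 29449: 46234 ≥ 29449 is true
  source zone ∈ {guest, vpn}: guest is in the set → true
  payload size ≥ 6444 bytes: 51353 ≥ 6444 is true
  TLS handshake observed: no → false
  destination is internal: yes → true
  NOT source is internal: yes → false
  source is internal: yes → true
  flow rate ≥ 5656 pps: 30767 ≥ 5656 is true
  source on blocklist: yes → true
Combine:
[1.1.2] true OR true = true
[1.1] true OR true = true
[1.2.1] false AND true = false
[1.2.2] false OR false = false
[1.2] false → false (antecedent false ⇒ implication holds) = true
[1.3.1.1] NOT true = false
[1.3.1.2] true OR true = true
[1.3.1] false AND true = false
[1.3] NOT false = true
[1] true OR true OR true = true
[root] NOT true = false
Overall: false → dropped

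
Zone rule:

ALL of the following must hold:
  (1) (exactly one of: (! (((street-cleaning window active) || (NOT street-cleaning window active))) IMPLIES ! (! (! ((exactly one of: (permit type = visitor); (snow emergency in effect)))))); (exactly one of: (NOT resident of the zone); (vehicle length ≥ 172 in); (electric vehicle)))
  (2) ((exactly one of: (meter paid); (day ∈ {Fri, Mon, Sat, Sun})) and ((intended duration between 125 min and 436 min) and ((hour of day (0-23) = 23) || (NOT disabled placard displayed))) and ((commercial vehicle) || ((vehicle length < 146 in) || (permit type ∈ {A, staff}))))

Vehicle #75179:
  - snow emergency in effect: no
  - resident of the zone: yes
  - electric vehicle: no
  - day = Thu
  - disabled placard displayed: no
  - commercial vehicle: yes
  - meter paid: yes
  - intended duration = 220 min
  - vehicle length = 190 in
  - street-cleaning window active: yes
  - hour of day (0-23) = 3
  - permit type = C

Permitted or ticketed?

Atomic conditions:
  street-cleaning window active: yes → true
  NOT street-cleaning window active: yes → false
  permit type = visitor: C == visitor is false
  snow emergency in effect: no → false
  NOT resident of the zone: yes → false
  vehicle length ≥ 172 in: 190 ≥ 172 is true
  electric vehicle: no → false
  meter paid: yes → true
  day ∈ {Fri, Mon, Sat, Sun}: Thu is not in the set → false
  intended duration between 125 min and 436 min: 220 in [125, 436] is true
  hour of day (0-23) = 23: 3 == 23 is false
  NOT disabled placard displayed: no → true
  commercial vehicle: yes → true
  vehicle length < 146 in: 190 < 146 is false
  permit type ∈ {A, staff}: C is not in the set → false
Combine:
[1.1.1.1] true OR false = true
[1.1.1] NOT true = false
[1.1.2.1.1.1] exactly-one(false, false) = false
[1.1.2.1.1] NOT false = true
[1.1.2.1] NOT true = false
[1.1.2] NOT false = true
[1.1] false → true (antecedent false ⇒ implication holds) = true
[1.2] exactly-one(false, true, false) = true
[1] exactly-one(true, true) = false
[2.1] exactly-one(true, false) = true
[2.2.2] false OR true = true
[2.2] true AND true = true
[2.3.2] false OR false = false
[2.3] true OR false = true
[2] true AND true AND true = true
[root] false AND true = false
Overall: false → ticketed

Ticketed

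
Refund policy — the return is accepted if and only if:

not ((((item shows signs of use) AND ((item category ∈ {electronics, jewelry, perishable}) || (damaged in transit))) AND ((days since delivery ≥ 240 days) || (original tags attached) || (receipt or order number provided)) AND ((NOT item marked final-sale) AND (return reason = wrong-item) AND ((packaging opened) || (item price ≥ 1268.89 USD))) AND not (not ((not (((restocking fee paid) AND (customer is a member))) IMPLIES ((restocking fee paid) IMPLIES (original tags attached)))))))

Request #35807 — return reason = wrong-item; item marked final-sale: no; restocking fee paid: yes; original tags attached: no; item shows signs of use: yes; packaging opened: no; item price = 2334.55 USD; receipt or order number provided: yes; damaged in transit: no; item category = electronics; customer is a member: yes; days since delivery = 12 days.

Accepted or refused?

Refused

Atomic conditions:
  item shows signs of use: yes → true
  item category ∈ {electronics, jewelry, perishable}: electronics is in the set → true
  damaged in transit: no → false
  days since delivery ≥ 240 days: 12 ≥ 240 is false
  original tags attached: no → false
  receipt or order number provided: yes → true
  NOT item marked final-sale: no → true
  return reason = wrong-item: wrong-item == wrong-item is true
  packaging opened: no → false
  item price ≥ 1268.89 USD: 2334.55 ≥ 1268.89 is true
  restocking fee paid: yes → true
  customer is a member: yes → true
Combine:
[1.1.2] true OR false = true
[1.1] true AND true = true
[1.2] false OR false OR true = true
[1.3.3] false OR true = true
[1.3] true AND true AND true = true
[1.4.1.1.1.1] true AND true = true
[1.4.1.1.1] NOT true = false
[1.4.1.1.2] true → false = false
[1.4.1.1] false → false (antecedent false ⇒ implication holds) = true
[1.4.1] NOT true = false
[1.4] NOT false = true
[1] true AND true AND true AND true = true
[root] NOT true = false
Overall: false → refused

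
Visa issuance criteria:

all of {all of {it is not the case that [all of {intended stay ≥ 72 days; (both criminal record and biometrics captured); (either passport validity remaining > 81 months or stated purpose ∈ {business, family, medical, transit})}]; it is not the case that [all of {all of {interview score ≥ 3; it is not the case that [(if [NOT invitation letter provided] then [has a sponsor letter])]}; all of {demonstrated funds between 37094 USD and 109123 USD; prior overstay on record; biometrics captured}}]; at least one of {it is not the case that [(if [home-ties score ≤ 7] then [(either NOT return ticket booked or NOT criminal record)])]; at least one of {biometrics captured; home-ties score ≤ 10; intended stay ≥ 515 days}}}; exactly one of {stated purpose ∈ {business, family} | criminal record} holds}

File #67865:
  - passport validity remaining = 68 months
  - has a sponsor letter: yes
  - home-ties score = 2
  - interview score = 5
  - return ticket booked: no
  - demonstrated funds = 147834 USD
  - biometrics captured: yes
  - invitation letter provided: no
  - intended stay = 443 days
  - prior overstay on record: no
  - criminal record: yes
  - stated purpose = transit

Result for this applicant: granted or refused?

Refused

Atomic conditions:
  intended stay ≥ 72 days: 443 ≥ 72 is true
  criminal record: yes → true
  biometrics captured: yes → true
  passport validity remaining > 81 months: 68 > 81 is false
  stated purpose ∈ {business, family, medical, transit}: transit is in the set → true
  interview score ≥ 3: 5 ≥ 3 is true
  NOT invitation letter provided: no → true
  has a sponsor letter: yes → true
  demonstrated funds between 37094 USD and 109123 USD: 147834 in [37094, 109123] is false
  prior overstay on record: no → false
  home-ties score ≤ 7: 2 ≤ 7 is true
  NOT return ticket booked: no → true
  NOT criminal record: yes → false
  home-ties score ≤ 10: 2 ≤ 10 is true
  intended stay ≥ 515 days: 443 ≥ 515 is false
  stated purpose ∈ {business, family}: transit is not in the set → false
Combine:
[1.1.1.2] true AND true = true
[1.1.1.3] false OR true = true
[1.1.1] true AND true AND true = true
[1.1] NOT true = false
[1.2.1.1.2.1] true → true = true
[1.2.1.1.2] NOT true = false
[1.2.1.1] true AND false = false
[1.2.1.2] false AND false AND true = false
[1.2.1] false AND false = false
[1.2] NOT false = true
[1.3.1.1.2] true OR false = true
[1.3.1.1] true → true = true
[1.3.1] NOT true = false
[1.3.2] true OR true OR false = true
[1.3] false OR true = true
[1] false AND true AND true = false
[2] exactly-one(false, true) = true
[root] false AND true = false
Overall: false → refused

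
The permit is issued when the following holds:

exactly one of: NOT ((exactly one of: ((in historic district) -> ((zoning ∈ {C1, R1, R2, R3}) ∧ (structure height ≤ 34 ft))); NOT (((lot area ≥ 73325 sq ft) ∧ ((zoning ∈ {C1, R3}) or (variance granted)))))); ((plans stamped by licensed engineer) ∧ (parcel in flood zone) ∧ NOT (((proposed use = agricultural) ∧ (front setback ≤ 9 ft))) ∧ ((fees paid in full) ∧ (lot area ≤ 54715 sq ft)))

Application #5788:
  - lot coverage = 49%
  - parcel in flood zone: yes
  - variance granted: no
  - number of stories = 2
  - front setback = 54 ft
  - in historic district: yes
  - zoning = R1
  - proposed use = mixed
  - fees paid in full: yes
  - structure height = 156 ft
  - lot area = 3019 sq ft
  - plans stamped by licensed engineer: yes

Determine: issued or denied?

Atomic conditions:
  in historic district: yes → true
  zoning ∈ {C1, R1, R2, R3}: R1 is in the set → true
  structure height ≤ 34 ft: 156 ≤ 34 is false
  lot area ≥ 73325 sq ft: 3019 ≥ 73325 is false
  zoning ∈ {C1, R3}: R1 is not in the set → false
  variance granted: no → false
  plans stamped by licensed engineer: yes → true
  parcel in flood zone: yes → true
  proposed use = agricultural: mixed == agricultural is false
  front setback ≤ 9 ft: 54 ≤ 9 is false
  fees paid in full: yes → true
  lot area ≤ 54715 sq ft: 3019 ≤ 54715 is true
Combine:
[1.1.1.2] true AND false = false
[1.1.1] true → false = false
[1.1.2.1.2] false OR false = false
[1.1.2.1] false AND false = false
[1.1.2] NOT false = true
[1.1] exactly-one(false, true) = true
[1] NOT true = false
[2.3.1] false AND false = false
[2.3] NOT false = true
[2.4] true AND true = true
[2] true AND true AND true AND true = true
[root] exactly-one(false, true) = true
Overall: true → issued

Issued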